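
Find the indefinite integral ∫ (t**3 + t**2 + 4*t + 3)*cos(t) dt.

Use integration by parts with u = t**3 + t**2 + 4*t + 3, dv = cos(t) dt, so v = sin(t).
Apply parts 3 times (tabular method): alternate signs, differentiate u down to 0, integrate dv up.

t**3*sin(t) + t**2*sin(t) + 3*t**2*cos(t) - 2*t*sin(t) + 2*t*cos(t) + sin(t) - 2*cos(t) + C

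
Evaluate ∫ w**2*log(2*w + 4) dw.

Use integration by parts with u = log(2*w + 4), dv = w**2 dw.
Then du = 2/(2*w + 4) dw and v = w**3/3.

w**3*log(2*w + 4)/3 - w**3/9 + w**2/3 - 4*w/3 + 8*log(w + 2)/3 + C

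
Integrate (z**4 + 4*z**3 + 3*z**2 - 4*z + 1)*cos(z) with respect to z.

Use integration by parts with u = z**4 + 4*z**3 + 3*z**2 - 4*z + 1, dv = cos(z) dz, so v = sin(z).
Apply parts 4 times (tabular method): alternate signs, differentiate u down to 0, integrate dv up.

z**4*sin(z) + 4*z**3*sin(z) + 4*z**3*cos(z) - 9*z**2*sin(z) + 12*z**2*cos(z) - 28*z*sin(z) - 18*z*cos(z) + 19*sin(z) - 28*cos(z) + C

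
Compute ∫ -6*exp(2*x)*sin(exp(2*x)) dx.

Let u = exp(2*x), so du = (2*exp(2*x)) dx.
Rewriting, the integral becomes -3·∫ sin(u) du = -3·-cos(u).
Substituting back, u = exp(2*x).

3*cos(exp(2*x)) + C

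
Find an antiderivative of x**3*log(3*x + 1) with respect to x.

x**4*log(3*x + 1)/4 - x**4/16 + x**3/36 - x**2/72 + x/108 - log(3*x + 1)/324 + C

Use integration by parts with u = log(3*x + 1), dv = x**3 dx.
Then du = 3/(3*x + 1) dx and v = x**4/4.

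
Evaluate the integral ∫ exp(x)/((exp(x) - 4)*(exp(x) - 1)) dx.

log(exp(x) - 4)/3 - log(exp(x) - 1)/3 + C

Let u = e^x, du = e^x dx.
The integral becomes ∫ du/((u-4)(u-1)); decompose into partial fractions.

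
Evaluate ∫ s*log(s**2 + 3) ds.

Let u = s**2 + 3, so du = (2*s) ds.
The integral becomes (1/2)·∫ log(u) du; integrate by parts with u′=log(u), dv′=du.

s**2*log(s**2 + 3)/2 - s**2/2 + 3*log(s**2 + 3)/2 + C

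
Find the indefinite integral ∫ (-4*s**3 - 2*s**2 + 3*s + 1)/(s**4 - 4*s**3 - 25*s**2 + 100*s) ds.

Factor the denominator: s*(s - 5)*(s - 4)*(s + 5).
Partial-fraction decomposition: -218/(225*(s + 5)) + 275/(36*(s - 4)) - 267/(25*(s - 5)) + 1/(100*s).
Integrate each term: A/(s−a) contributes A·log|s−a|.

log(s)/100 - 267*log(s - 5)/25 + 275*log(s - 4)/36 - 218*log(s + 5)/225 + C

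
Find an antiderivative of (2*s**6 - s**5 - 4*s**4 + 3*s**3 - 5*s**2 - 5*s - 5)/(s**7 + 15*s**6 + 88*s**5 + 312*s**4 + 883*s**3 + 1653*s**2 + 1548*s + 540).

97*log(s + 1)/800 + 19*log(s + 2)/52 - 10465*log(s + 5)/544 + 95101*log(s + 6)/4500 - 380951*log(s**2 + 9)/1989000 + 169957*atan(s/3)/994500 + 9/(200*s + 200) + C

Factor the denominator: (s + 1)**2*(s + 2)*(s + 5)*(s + 6)*(s**2 + 9).
Partial-fraction decomposition: -(380951*s - 509871)/(994500*(s**2 + 9)) + 95101/(4500*(s + 6)) - 10465/(544*(s + 5)) + 19/(52*(s + 2)) + 97/(800*(s + 1)) - 9/(200*(s + 1)**2).
Integrate each term; A/(s−a) gives A·log|s−a|; the (Bs+D)/(s²+p²) term gives a log and an atan.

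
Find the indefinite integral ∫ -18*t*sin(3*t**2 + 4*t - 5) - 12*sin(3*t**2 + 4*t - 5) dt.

Let u = 3*t**2 + 4*t - 5, so du = (6*t + 4) dt.
Rewriting, the integral becomes -3·∫ sin(u) du = -3·-cos(u).
Substituting back, u = 3*t**2 + 4*t - 5.

3*cos(3*t**2 + 4*t - 5) + C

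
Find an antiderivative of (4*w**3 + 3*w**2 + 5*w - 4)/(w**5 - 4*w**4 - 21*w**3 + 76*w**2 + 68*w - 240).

Factor the denominator: (w - 5)*(w - 3)*(w - 2)*(w + 2)*(w + 4).
Partial-fraction decomposition: -58/(189*(w + 4)) + 17/(140*(w + 2)) + 25/(36*(w - 2)) - 73/(35*(w - 3)) + 298/(189*(w - 5)).
Integrate each term: A/(w−a) contributes A·log|w−a|.

298*log(w - 5)/189 - 73*log(w - 3)/35 + 25*log(w - 2)/36 + 17*log(w + 2)/140 - 58*log(w + 4)/189 + C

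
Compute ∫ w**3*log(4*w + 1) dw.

w**4*log(4*w + 1)/4 - w**4/16 + w**3/48 - w**2/128 + w/256 - log(4*w + 1)/1024 + C

Use integration by parts with u = log(4*w + 1), dv = w**3 dw.
Then du = 4/(4*w + 1) dw and v = w**4/4.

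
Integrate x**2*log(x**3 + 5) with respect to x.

x**3*log(x**3 + 5)/3 - x**3/3 + 5*log(x**3 + 5)/3 + C

Let u = x**3 + 5, so du = (3*x**2) dx.
The integral becomes (1/3)·∫ log(u) du; integrate by parts with u′=log(u), dv′=du.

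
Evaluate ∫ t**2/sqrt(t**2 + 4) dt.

t*sqrt(t**2 + 4)/2 - 2*log(t + sqrt(t**2 + 4)) + C

Substitute t = 2·tan(θ), so dt = 2·sec(θ)^2 dθ and the radical becomes sqrt(t**2 + 4) = 2·sec(θ) by the Pythagorean identity.
Integrate the resulting trig expression in θ, then back-substitute tan(θ) = t/2, sec(θ) = sqrt(t**2 + 4)/2 (absorbing any constant into C).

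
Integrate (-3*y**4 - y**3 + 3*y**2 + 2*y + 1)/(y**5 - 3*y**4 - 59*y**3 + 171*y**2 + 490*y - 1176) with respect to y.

Factor the denominator: (y - 7)*(y - 4)*(y - 2)*(y + 3)*(y + 7).
Partial-fraction decomposition: -1121/(924*(y + 7)) + 97/(700*(y + 3)) - 13/(150*(y - 2)) + 775/(462*(y - 4)) - 1846/(525*(y - 7)).
Integrate each term: A/(y−a) contributes A·log|y−a|.

-1846*log(y - 7)/525 + 775*log(y - 4)/462 - 13*log(y - 2)/150 + 97*log(y + 3)/700 - 1121*log(y + 7)/924 + C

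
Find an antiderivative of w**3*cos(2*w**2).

w**2*sin(2*w**2)/4 + cos(2*w**2)/8 + C

Let u = w², du = 2w dw; rewrite as (1/2)∫ u^1·cos(2u) du.
Now integrate by parts 1 time.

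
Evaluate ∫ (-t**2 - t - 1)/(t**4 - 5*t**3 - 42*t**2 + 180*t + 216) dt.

-275*log(t - 6)/7056 - log(t + 1)/245 + 31*log(t + 6)/720 + 43/(84*t - 504) + C

Factor the denominator: (t - 6)**2*(t + 1)*(t + 6).
Partial-fraction decomposition: 31/(720*(t + 6)) - 1/(245*(t + 1)) - 275/(7056*(t - 6)) - 43/(84*(t - 6)**2).
Integrate each term; A/(t−a) gives A·log|t−a|; A/(t−a)² gives −A/(t−a).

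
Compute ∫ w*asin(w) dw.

Use integration by parts with u = arcsin(w), dv = w dw.
Then du = 1/sqrt(-w**2 + 1) dw.

w**2*asin(w)/2 + w*sqrt(-w**2 + 1)/4 - asin(w)/4 + C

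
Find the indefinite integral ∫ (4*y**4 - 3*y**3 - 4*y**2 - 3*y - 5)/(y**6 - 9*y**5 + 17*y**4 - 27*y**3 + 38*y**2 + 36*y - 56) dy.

Factor the denominator: (y - 7)*(y - 2)*(y - 1)*(y + 1)*(y**2 + 4).
Partial-fraction decomposition: -3*(255*y + 142)/(2120*(y**2 + 4)) - 1/(240*(y + 1)) - 11/(60*(y - 1)) - 13/(120*(y - 2)) + 8353/(12720*(y - 7)).
Integrate each term; A/(y−a) gives A·log|y−a|; the (By+D)/(y²+p²) term gives a log and an atan.

8353*log(y - 7)/12720 - 13*log(y - 2)/120 - 11*log(y - 1)/60 - log(y + 1)/240 - 153*log(y**2 + 4)/848 - 213*atan(y/2)/2120 + C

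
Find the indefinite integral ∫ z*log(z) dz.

Use integration by parts with u = log(z), dv = z dz.
Then du = 1/z dz and v = z**2/2.

z**2*log(z)/2 - z**2/4 + C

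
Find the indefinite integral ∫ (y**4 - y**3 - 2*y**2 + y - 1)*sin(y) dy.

-y**4*cos(y) + 4*y**3*sin(y) + y**3*cos(y) - 3*y**2*sin(y) + 14*y**2*cos(y) - 28*y*sin(y) - 7*y*cos(y) + 7*sin(y) - 27*cos(y) + C

Use integration by parts with u = y**4 - y**3 - 2*y**2 + y - 1, dv = sin(y) dy, so v = -cos(y).
Apply parts 4 times (tabular method): alternate signs, differentiate u down to 0, integrate dv up.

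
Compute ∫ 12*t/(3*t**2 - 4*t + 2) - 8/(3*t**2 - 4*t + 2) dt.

2*log(3*t**2 - 4*t + 2) + C

Let u = 3*t**2 - 4*t + 2, so du = (6*t - 4) dt.
Rewriting, the integral becomes 2·∫ 1/u du = 2·log(u).
Substituting back, u = 3*t**2 - 4*t + 2.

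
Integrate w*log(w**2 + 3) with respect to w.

w**2*log(w**2 + 3)/2 - w**2/2 + 3*log(w**2 + 3)/2 + C

Let u = w**2 + 3, so du = (2*w) dw.
The integral becomes (1/2)·∫ log(u) du; integrate by parts with u′=log(u), dv′=du.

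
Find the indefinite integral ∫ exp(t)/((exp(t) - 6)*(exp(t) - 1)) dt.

Let u = e^t, du = e^t dt.
The integral becomes ∫ du/((u-1)(u-6)); decompose into partial fractions.

log(exp(t) - 6)/5 - log(exp(t) - 1)/5 + C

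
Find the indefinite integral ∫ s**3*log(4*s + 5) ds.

s**4*log(4*s + 5)/4 - s**4/16 + 5*s**3/48 - 25*s**2/128 + 125*s/256 - 625*log(4*s + 5)/1024 + C

Use integration by parts with u = log(4*s + 5), dv = s**3 ds.
Then du = 4/(4*s + 5) ds and v = s**4/4.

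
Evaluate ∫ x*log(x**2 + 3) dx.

x**2*log(x**2 + 3)/2 - x**2/2 + 3*log(x**2 + 3)/2 + C

Let u = x**2 + 3, so du = (2*x) dx.
The integral becomes (1/2)·∫ log(u) du; integrate by parts with u′=log(u), dv′=du.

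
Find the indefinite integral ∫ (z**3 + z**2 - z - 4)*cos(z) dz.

z**3*sin(z) + z**2*sin(z) + 3*z**2*cos(z) - 7*z*sin(z) + 2*z*cos(z) - 6*sin(z) - 7*cos(z) + C

Use integration by parts with u = z**3 + z**2 - z - 4, dv = cos(z) dz, so v = sin(z).
Apply parts 3 times (tabular method): alternate signs, differentiate u down to 0, integrate dv up.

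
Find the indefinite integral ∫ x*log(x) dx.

Use integration by parts with u = log(x), dv = x dx.
Then du = 1/x dx and v = x**2/2.

x**2*log(x)/2 - x**2/4 + C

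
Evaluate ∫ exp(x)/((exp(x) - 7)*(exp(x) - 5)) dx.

log(exp(x) - 7)/2 - log(exp(x) - 5)/2 + C

Let u = e^x, du = e^x dx.
The integral becomes ∫ du/((u-5)(u-7)); decompose into partial fractions.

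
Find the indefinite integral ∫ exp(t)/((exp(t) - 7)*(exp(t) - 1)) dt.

log(exp(t) - 7)/6 - log(exp(t) - 1)/6 + C

Let u = e^t, du = e^t dt.
The integral becomes ∫ du/((u-1)(u-7)); decompose into partial fractions.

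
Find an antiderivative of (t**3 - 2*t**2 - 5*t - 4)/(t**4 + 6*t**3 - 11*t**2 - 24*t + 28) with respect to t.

Factor the denominator: (t - 2)*(t - 1)*(t + 2)*(t + 7).
Partial-fraction decomposition: 41/(36*(t + 7)) - 1/(6*(t + 2)) + 5/(12*(t - 1)) - 7/(18*(t - 2)).
Integrate each term: A/(t−a) contributes A·log|t−a|.

-7*log(t - 2)/18 + 5*log(t - 1)/12 - log(t + 2)/6 + 41*log(t + 7)/36 + C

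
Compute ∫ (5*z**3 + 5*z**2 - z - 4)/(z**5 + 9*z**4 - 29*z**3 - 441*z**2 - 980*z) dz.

Factor the denominator: z*(z - 7)*(z + 4)*(z + 5)*(z + 7).
Partial-fraction decomposition: -489/(196*(z + 7)) + 499/(120*(z + 5)) - 20/(11*(z + 4)) + 1949/(12936*(z - 7)) + 1/(245*z).
Integrate each term: A/(z−a) contributes A·log|z−a|.

log(z)/245 + 1949*log(z - 7)/12936 - 20*log(z + 4)/11 + 499*log(z + 5)/120 - 489*log(z + 7)/196 + C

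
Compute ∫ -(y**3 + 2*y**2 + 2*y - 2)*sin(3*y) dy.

Use integration by parts with u = y**3 + 2*y**2 + 2*y - 2, dv = -sin(3*y) dy, so v = cos(3*y)/3.
Apply parts 3 times (tabular method): alternate signs, differentiate u down to 0, integrate dv up.

y**3*cos(3*y)/3 - y**2*sin(3*y)/3 + 2*y**2*cos(3*y)/3 - 4*y*sin(3*y)/9 + 4*y*cos(3*y)/9 - 4*sin(3*y)/27 - 22*cos(3*y)/27 + C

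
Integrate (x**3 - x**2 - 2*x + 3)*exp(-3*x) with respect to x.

Use integration by parts with u = x**3 - x**2 - 2*x + 3, dv = exp(-3*x) dx, so v = -exp(-3*x)/3.
Apply parts 3 times (tabular method): alternate signs, differentiate u down to 0, integrate dv up.

(-3*x**3 + 6*x - 7)*exp(-3*x)/9 + C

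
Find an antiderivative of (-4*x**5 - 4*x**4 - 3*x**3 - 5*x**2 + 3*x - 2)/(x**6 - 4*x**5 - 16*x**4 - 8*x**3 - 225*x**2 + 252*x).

-log(x)/126 - 26029*log(x - 7)/8932 + log(x - 1)/20 - 317*log(x + 4)/550 - 3599*log(x**2 + 9)/13050 - 2837*atan(x/3)/4350 + C

Factor the denominator: x*(x - 7)*(x - 1)*(x + 4)*(x**2 + 9).
Partial-fraction decomposition: -(7198*x + 25533)/(13050*(x**2 + 9)) - 317/(550*(x + 4)) + 1/(20*(x - 1)) - 26029/(8932*(x - 7)) - 1/(126*x).
Integrate each term; A/(x−a) gives A·log|x−a|; the (Bx+D)/(x²+p²) term gives a log and an atan.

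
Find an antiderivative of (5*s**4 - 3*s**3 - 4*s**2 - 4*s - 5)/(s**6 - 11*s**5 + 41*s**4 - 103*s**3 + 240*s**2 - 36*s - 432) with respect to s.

5659*log(s - 6)/2520 - 1003*log(s - 4)/500 + 9*log(s - 2)/104 - log(s + 1)/350 - 9457*log(s**2 + 9)/58500 - 6101*atan(s/3)/29250 + C

Factor the denominator: (s - 6)*(s - 4)*(s - 2)*(s + 1)*(s**2 + 9).
Partial-fraction decomposition: -(9457*s + 18303)/(29250*(s**2 + 9)) - 1/(350*(s + 1)) + 9/(104*(s - 2)) - 1003/(500*(s - 4)) + 5659/(2520*(s - 6)).
Integrate each term; A/(s−a) gives A·log|s−a|; the (Bs+D)/(s²+p²) term gives a log and an atan.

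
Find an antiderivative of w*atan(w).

w**2*atan(w)/2 - w/2 + atan(w)/2 + C

Use integration by parts with u = arctan(w), dv = w dw.
Then du = 1/(w**2 + 1) dw.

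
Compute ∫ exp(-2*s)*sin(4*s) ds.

Let I denote the integral. Integrate by parts with u = sin(4*s), dv = exp(-2*s) ds, so v = -exp(-2*s)/2: I = -exp(-2*s)*sin(4*s)/2 + 2·∫ exp(-2*s)*cos(4*s) ds.
Apply parts again with u = cos(4*s), dv = exp(-2*s) ds: ∫ exp(-2*s)*cos(4*s) ds = -exp(-2*s)*cos(4*s)/2 − 2·I. Substituting back brings back I: I = -exp(-2*s)*sin(4*s)/2 - exp(-2*s)*cos(4*s) − 4·I.
Solving for I: (1 + 4)·I equals the remaining terms, so I = (1/5)·(-exp(-2*s)*sin(4*s)/2 - exp(-2*s)*cos(4*s)).

-exp(-2*s)*sin(4*s)/10 - exp(-2*s)*cos(4*s)/5 + C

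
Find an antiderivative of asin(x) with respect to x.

x*asin(x) + sqrt(-x**2 + 1) + C

Use integration by parts with u = arcsin(x), dv = dx.
Then du = 1/sqrt(-x**2 + 1) dx.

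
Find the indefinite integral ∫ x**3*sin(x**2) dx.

-x**2*cos(x**2)/2 + sin(x**2)/2 + C

Let u = x², du = 2x dx; rewrite as (1/2)∫ u^1·sin(1u) du.
Now integrate by parts 1 time.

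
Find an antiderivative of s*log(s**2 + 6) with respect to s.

s**2*log(s**2 + 6)/2 - s**2/2 + 3*log(s**2 + 6) + C

Let u = s**2 + 6, so du = (2*s) ds.
The integral becomes (1/2)·∫ log(u) du; integrate by parts with u′=log(u), dv′=du.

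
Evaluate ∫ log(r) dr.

Use integration by parts with u = log(r), dv = dr.
Then du = 1/r dr and v = r.

r*log(r) - r + C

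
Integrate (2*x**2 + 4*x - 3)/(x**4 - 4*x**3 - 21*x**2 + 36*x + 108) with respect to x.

31*log(x - 6)/72 - 3*log(x - 3)/10 - 3*log(x + 2)/40 - log(x + 3)/18 + C

Factor the denominator: (x - 6)*(x - 3)*(x + 2)*(x + 3).
Partial-fraction decomposition: -1/(18*(x + 3)) - 3/(40*(x + 2)) - 3/(10*(x - 3)) + 31/(72*(x - 6)).
Integrate each term: A/(x−a) contributes A·log|x−a|.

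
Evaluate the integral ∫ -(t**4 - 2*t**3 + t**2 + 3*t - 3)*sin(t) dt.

t**4*cos(t) - 4*t**3*sin(t) - 2*t**3*cos(t) + 6*t**2*sin(t) - 11*t**2*cos(t) + 22*t*sin(t) + 15*t*cos(t) - 15*sin(t) + 19*cos(t) + C

Use integration by parts with u = t**4 - 2*t**3 + t**2 + 3*t - 3, dv = -sin(t) dt, so v = cos(t).
Apply parts 4 times (tabular method): alternate signs, differentiate u down to 0, integrate dv up.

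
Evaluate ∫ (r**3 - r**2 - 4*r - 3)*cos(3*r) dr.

Use integration by parts with u = r**3 - r**2 - 4*r - 3, dv = cos(3*r) dr, so v = sin(3*r)/3.
Apply parts 3 times (tabular method): alternate signs, differentiate u down to 0, integrate dv up.

r**3*sin(3*r)/3 - r**2*sin(3*r)/3 + r**2*cos(3*r)/3 - 14*r*sin(3*r)/9 - 2*r*cos(3*r)/9 - 25*sin(3*r)/27 - 14*cos(3*r)/27 + C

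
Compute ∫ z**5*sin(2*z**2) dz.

-z**4*cos(2*z**2)/4 + z**2*sin(2*z**2)/4 + cos(2*z**2)/8 + C

Let u = z², du = 2z dz; rewrite as (1/2)∫ u^2·sin(2u) du.
Now integrate by parts 2 times.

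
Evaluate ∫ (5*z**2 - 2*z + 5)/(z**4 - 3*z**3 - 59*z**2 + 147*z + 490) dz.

59*log(z - 7)/63 - 5*log(z - 5)/7 + 29*log(z + 2)/315 - 11*log(z + 7)/35 + C

Factor the denominator: (z - 7)*(z - 5)*(z + 2)*(z + 7).
Partial-fraction decomposition: -11/(35*(z + 7)) + 29/(315*(z + 2)) - 5/(7*(z - 5)) + 59/(63*(z - 7)).
Integrate each term: A/(z−a) contributes A·log|z−a|.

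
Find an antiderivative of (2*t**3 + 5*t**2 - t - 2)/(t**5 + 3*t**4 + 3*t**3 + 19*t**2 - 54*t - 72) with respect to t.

Factor the denominator: (t - 2)*(t + 1)*(t + 4)*(t**2 + 9).
Partial-fraction decomposition: -(4*t - 421)/(325*(t**2 + 9)) - 23/(225*(t + 4)) - 1/(45*(t + 1)) + 16/(117*(t - 2)).
Integrate each term; A/(t−a) gives A·log|t−a|; the (Bt+D)/(t²+p²) term gives a log and an atan.

16*log(t - 2)/117 - log(t + 1)/45 - 23*log(t + 4)/225 - 2*log(t**2 + 9)/325 + 421*atan(t/3)/975 + C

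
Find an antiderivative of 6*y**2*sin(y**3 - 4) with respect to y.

Let u = y**3 - 4, so du = (3*y**2) dy.
Rewriting, the integral becomes 2·∫ sin(u) du = 2·-cos(u).
Substituting back, u = y**3 - 4.

-2*cos(y**3 - 4) + C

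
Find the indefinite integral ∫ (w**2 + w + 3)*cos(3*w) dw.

w**2*sin(3*w)/3 + w*sin(3*w)/3 + 2*w*cos(3*w)/9 + 25*sin(3*w)/27 + cos(3*w)/9 + C

Use integration by parts with u = w**2 + w + 3, dv = cos(3*w) dw, so v = sin(3*w)/3.
Apply parts 2 times (tabular method): alternate signs, differentiate u down to 0, integrate dv up.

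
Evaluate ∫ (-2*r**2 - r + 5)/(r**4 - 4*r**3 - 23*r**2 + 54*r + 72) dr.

Factor the denominator: (r - 6)*(r - 3)*(r + 1)*(r + 4).
Partial-fraction decomposition: 23/(210*(r + 4)) + 1/(21*(r + 1)) + 4/(21*(r - 3)) - 73/(210*(r - 6)).
Integrate each term: A/(r−a) contributes A·log|r−a|.

-73*log(r - 6)/210 + 4*log(r - 3)/21 + log(r + 1)/21 + 23*log(r + 4)/210 + C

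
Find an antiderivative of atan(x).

Use integration by parts with u = arctan(x), dv = dx.
Then du = 1/(x**2 + 1) dx.

x*atan(x) - log(x**2 + 1)/2 + C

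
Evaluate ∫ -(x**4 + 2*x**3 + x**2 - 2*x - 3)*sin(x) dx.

x**4*cos(x) - 4*x**3*sin(x) + 2*x**3*cos(x) - 6*x**2*sin(x) - 11*x**2*cos(x) + 22*x*sin(x) - 14*x*cos(x) + 14*sin(x) + 19*cos(x) + C

Use integration by parts with u = x**4 + 2*x**3 + x**2 - 2*x - 3, dv = -sin(x) dx, so v = cos(x).
Apply parts 4 times (tabular method): alternate signs, differentiate u down to 0, integrate dv up.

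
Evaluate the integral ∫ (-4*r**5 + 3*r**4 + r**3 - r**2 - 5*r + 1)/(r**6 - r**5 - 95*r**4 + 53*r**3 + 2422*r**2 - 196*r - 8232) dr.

Factor the denominator: (r - 7)**2*(r - 2)*(r + 2)*(r + 6)*(r + 7).
Partial-fraction decomposition: -14815/(1764*(r + 7)) + 34771/(5408*(r + 6)) - 35/(1296*(r + 2)) - 17/(1440*(r - 2)) - 26725949/(13415220*(r - 7)) - 11953/(1638*(r - 7)**2).
Integrate each term; A/(r−a) gives A·log|r−a|; A/(r−a)² gives −A/(r−a).

-26725949*log(r - 7)/13415220 - 17*log(r - 2)/1440 - 35*log(r + 2)/1296 + 34771*log(r + 6)/5408 - 14815*log(r + 7)/1764 + 11953/(1638*r - 11466) + C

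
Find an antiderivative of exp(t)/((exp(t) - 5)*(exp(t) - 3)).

log(exp(t) - 5)/2 - log(exp(t) - 3)/2 + C

Let u = e^t, du = e^t dt.
The integral becomes ∫ du/((u-3)(u-5)); decompose into partial fractions.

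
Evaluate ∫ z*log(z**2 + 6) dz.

Let u = z**2 + 6, so du = (2*z) dz.
The integral becomes (1/2)·∫ log(u) du; integrate by parts with u′=log(u), dv′=du.

z**2*log(z**2 + 6)/2 - z**2/2 + 3*log(z**2 + 6) + C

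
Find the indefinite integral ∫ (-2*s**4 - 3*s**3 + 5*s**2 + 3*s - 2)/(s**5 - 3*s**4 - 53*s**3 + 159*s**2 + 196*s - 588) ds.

Factor the denominator: (s - 7)*(s - 3)*(s - 2)*(s + 2)*(s + 7).
Partial-fraction decomposition: -3551/(6300*(s + 7)) - 1/(225*(s + 2)) - 8/(45*(s - 2)) + 191/(200*(s - 3)) - 5567/(2520*(s - 7)).
Integrate each term: A/(s−a) contributes A·log|s−a|.

-5567*log(s - 7)/2520 + 191*log(s - 3)/200 - 8*log(s - 2)/45 - log(s + 2)/225 - 3551*log(s + 7)/6300 + C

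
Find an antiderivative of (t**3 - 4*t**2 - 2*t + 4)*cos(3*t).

t**3*sin(3*t)/3 - 4*t**2*sin(3*t)/3 + t**2*cos(3*t)/3 - 8*t*sin(3*t)/9 - 8*t*cos(3*t)/9 + 44*sin(3*t)/27 - 8*cos(3*t)/27 + C

Use integration by parts with u = t**3 - 4*t**2 - 2*t + 4, dv = cos(3*t) dt, so v = sin(3*t)/3.
Apply parts 3 times (tabular method): alternate signs, differentiate u down to 0, integrate dv up.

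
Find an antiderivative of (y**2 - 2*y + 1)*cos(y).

y**2*sin(y) - 2*y*sin(y) + 2*y*cos(y) - sin(y) - 2*cos(y) + C

Use integration by parts with u = y**2 - 2*y + 1, dv = cos(y) dy, so v = sin(y).
Apply parts 2 times (tabular method): alternate signs, differentiate u down to 0, integrate dv up.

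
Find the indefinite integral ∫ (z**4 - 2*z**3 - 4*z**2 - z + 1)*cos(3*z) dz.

z**4*sin(3*z)/3 - 2*z**3*sin(3*z)/3 + 4*z**3*cos(3*z)/9 - 16*z**2*sin(3*z)/9 - 2*z**2*cos(3*z)/3 + z*sin(3*z)/9 - 32*z*cos(3*z)/27 + 59*sin(3*z)/81 + cos(3*z)/27 + C

Use integration by parts with u = z**4 - 2*z**3 - 4*z**2 - z + 1, dv = cos(3*z) dz, so v = sin(3*z)/3.
Apply parts 4 times (tabular method): alternate signs, differentiate u down to 0, integrate dv up.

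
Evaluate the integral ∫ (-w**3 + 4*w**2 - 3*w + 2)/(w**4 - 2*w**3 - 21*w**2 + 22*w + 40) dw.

-19*log(w - 5)/81 - 2*log(w - 2)/27 + 5*log(w + 1)/27 - 71*log(w + 4)/81 + C

Factor the denominator: (w - 5)*(w - 2)*(w + 1)*(w + 4).
Partial-fraction decomposition: -71/(81*(w + 4)) + 5/(27*(w + 1)) - 2/(27*(w - 2)) - 19/(81*(w - 5)).
Integrate each term: A/(w−a) contributes A·log|w−a|.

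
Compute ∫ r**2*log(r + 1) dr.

r**3*log(r + 1)/3 - r**3/9 + r**2/6 - r/3 + log(r + 1)/3 + C

Use integration by parts with u = log(r + 1), dv = r**2 dr.
Then du = 1/(r + 1) dr and v = r**3/3.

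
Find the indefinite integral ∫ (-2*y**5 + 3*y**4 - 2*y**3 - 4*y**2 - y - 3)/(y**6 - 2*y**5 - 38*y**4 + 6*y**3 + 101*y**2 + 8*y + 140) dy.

Factor the denominator: (y - 7)*(y - 2)*(y + 2)*(y + 5)*(y**2 + 1).
Partial-fraction decomposition: -(22*y - 71)/(3250*(y**2 + 1)) - 2759/(2184*(y + 5)) + 37/(180*(y + 2)) + 53/(700*(y - 2)) - 9101/(9000*(y - 7)).
Integrate each term; A/(y−a) gives A·log|y−a|; the (By+D)/(y²+p²) term gives a log and an atan.

-9101*log(y - 7)/9000 + 53*log(y - 2)/700 + 37*log(y + 2)/180 - 2759*log(y + 5)/2184 - 11*log(y**2 + 1)/3250 + 71*atan(y)/3250 + C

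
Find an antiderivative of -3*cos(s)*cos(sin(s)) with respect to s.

-3*sin(sin(s)) + C

Let u = sin(s), so du = (cos(s)) ds.
Rewriting, the integral becomes -3·∫ cos(u) du = -3·sin(u).
Substituting back, u = sin(s).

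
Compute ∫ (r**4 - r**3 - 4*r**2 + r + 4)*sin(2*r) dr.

-r**4*cos(2*r)/2 + r**3*sin(2*r) + r**3*cos(2*r)/2 - 3*r**2*sin(2*r)/4 + 7*r**2*cos(2*r)/2 - 7*r*sin(2*r)/2 - 5*r*cos(2*r)/4 + 5*sin(2*r)/8 - 15*cos(2*r)/4 + C

Use integration by parts with u = r**4 - r**3 - 4*r**2 + r + 4, dv = sin(2*r) dr, so v = -cos(2*r)/2.
Apply parts 4 times (tabular method): alternate signs, differentiate u down to 0, integrate dv up.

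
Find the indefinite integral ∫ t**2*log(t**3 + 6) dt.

t**3*log(t**3 + 6)/3 - t**3/3 + 2*log(t**3 + 6) + C

Let u = t**3 + 6, so du = (3*t**2) dt.
The integral becomes (1/3)·∫ log(u) du; integrate by parts with u′=log(u), dv′=du.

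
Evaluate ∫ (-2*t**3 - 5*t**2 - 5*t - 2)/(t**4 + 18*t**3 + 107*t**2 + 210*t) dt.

Factor the denominator: t*(t + 5)*(t + 6)*(t + 7).
Partial-fraction decomposition: -237/(7*(t + 7)) + 140/(3*(t + 6)) - 74/(5*(t + 5)) - 1/(105*t).
Integrate each term: A/(t−a) contributes A·log|t−a|.

-log(t)/105 - 74*log(t + 5)/5 + 140*log(t + 6)/3 - 237*log(t + 7)/7 + C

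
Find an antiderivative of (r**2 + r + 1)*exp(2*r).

Use integration by parts with u = r**2 + r + 1, dv = exp(2*r) dr, so v = exp(2*r)/2.
Apply parts 2 times (tabular method): alternate signs, differentiate u down to 0, integrate dv up.

(r**2 + 1)*exp(2*r)/2 + C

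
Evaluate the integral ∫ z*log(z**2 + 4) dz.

Let u = z**2 + 4, so du = (2*z) dz.
The integral becomes (1/2)·∫ log(u) du; integrate by parts with u′=log(u), dv′=du.

z**2*log(z**2 + 4)/2 - z**2/2 + 2*log(z**2 + 4) + C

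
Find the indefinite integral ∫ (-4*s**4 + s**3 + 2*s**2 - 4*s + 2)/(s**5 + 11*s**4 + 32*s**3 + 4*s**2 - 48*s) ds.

-log(s)/24 - log(s - 1)/35 - 9*log(s + 2)/8 + 519*log(s + 4)/40 - 2651*log(s + 6)/168 + C

Factor the denominator: s*(s - 1)*(s + 2)*(s + 4)*(s + 6).
Partial-fraction decomposition: -2651/(168*(s + 6)) + 519/(40*(s + 4)) - 9/(8*(s + 2)) - 1/(35*(s - 1)) - 1/(24*s).
Integrate each term: A/(s−a) contributes A·log|s−a|.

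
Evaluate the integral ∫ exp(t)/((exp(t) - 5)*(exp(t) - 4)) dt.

log(exp(t) - 5) - log(exp(t) - 4) + C

Let u = e^t, du = e^t dt.
The integral becomes ∫ du/((u-5)(u-4)); decompose into partial fractions.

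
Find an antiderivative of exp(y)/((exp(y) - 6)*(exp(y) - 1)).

Let u = e^y, du = e^y dy.
The integral becomes ∫ du/((u-6)(u-1)); decompose into partial fractions.

log(exp(y) - 6)/5 - log(exp(y) - 1)/5 + C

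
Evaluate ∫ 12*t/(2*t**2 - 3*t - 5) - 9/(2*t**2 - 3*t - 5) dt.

Let u = 2*t**2 - 3*t - 5, so du = (4*t - 3) dt.
Rewriting, the integral becomes 3·∫ 1/u du = 3·log(u).
Substituting back, u = 2*t**2 - 3*t - 5.

3*log(2*t**2 - 3*t - 5) + C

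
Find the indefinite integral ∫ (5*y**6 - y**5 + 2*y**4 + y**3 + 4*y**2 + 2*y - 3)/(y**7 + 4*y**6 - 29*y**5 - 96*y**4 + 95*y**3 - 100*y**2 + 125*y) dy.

Factor the denominator: y*(y - 5)*(y - 1)*(y + 5)**2*(y**2 + 1).
Partial-fraction decomposition: 5*(3*y - 2)/(338*(y**2 + 1)) + 2694859/(760500*(y + 5)) - 41231/(3900*(y + 5)**2) - 5/(144*(y - 1)) + 38241/(26000*(y - 5)) - 3/(125*y).
Integrate each term; A/(y−a) gives A·log|y−a|; the (By+D)/(y²+p²) term gives a log and an atan.

-3*log(y)/125 + 38241*log(y - 5)/26000 - 5*log(y - 1)/144 + 2694859*log(y + 5)/760500 + 15*log(y**2 + 1)/676 - 5*atan(y)/169 + 41231/(3900*y + 19500) + C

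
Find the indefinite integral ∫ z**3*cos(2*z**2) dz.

z**2*sin(2*z**2)/4 + cos(2*z**2)/8 + C

Let u = z², du = 2z dz; rewrite as (1/2)∫ u^1·cos(2u) du.
Now integrate by parts 1 time.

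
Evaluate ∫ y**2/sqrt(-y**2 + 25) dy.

-y*sqrt(-y**2 + 25)/2 + 25*asin(y/5)/2 + C

Substitute y = 5·sin(θ), so dy = 5·cos(θ) dθ and the radical becomes sqrt(-y**2 + 25) = 5·cos(θ) by the Pythagorean identity.
Integrate the resulting trig expression in θ, then back-substitute θ = asin(y/5), sin(θ) = y/5, cos(θ) = sqrt(-y**2 + 25)/5 (absorbing any constant into C).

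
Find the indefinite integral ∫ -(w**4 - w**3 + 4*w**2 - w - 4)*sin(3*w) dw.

w**4*cos(3*w)/3 - 4*w**3*sin(3*w)/9 - w**3*cos(3*w)/3 + w**2*sin(3*w)/3 + 8*w**2*cos(3*w)/9 - 16*w*sin(3*w)/27 - w*cos(3*w)/9 + sin(3*w)/27 - 124*cos(3*w)/81 + C

Use integration by parts with u = w**4 - w**3 + 4*w**2 - w - 4, dv = -sin(3*w) dw, so v = cos(3*w)/3.
Apply parts 4 times (tabular method): alternate signs, differentiate u down to 0, integrate dv up.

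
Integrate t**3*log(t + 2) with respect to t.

t**4*log(t + 2)/4 - t**4/16 + t**3/6 - t**2/2 + 2*t - 4*log(t + 2) + C

Use integration by parts with u = log(t + 2), dv = t**3 dt.
Then du = 1/(t + 2) dt and v = t**4/4.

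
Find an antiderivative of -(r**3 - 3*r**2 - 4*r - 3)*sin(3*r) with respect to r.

Use integration by parts with u = r**3 - 3*r**2 - 4*r - 3, dv = -sin(3*r) dr, so v = cos(3*r)/3.
Apply parts 3 times (tabular method): alternate signs, differentiate u down to 0, integrate dv up.

r**3*cos(3*r)/3 - r**2*sin(3*r)/3 - r**2*cos(3*r) + 2*r*sin(3*r)/3 - 14*r*cos(3*r)/9 + 14*sin(3*r)/27 - 7*cos(3*r)/9 + C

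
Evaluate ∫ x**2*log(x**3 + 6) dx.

x**3*log(x**3 + 6)/3 - x**3/3 + 2*log(x**3 + 6) + C

Let u = x**3 + 6, so du = (3*x**2) dx.
The integral becomes (1/3)·∫ log(u) du; integrate by parts with u′=log(u), dv′=du.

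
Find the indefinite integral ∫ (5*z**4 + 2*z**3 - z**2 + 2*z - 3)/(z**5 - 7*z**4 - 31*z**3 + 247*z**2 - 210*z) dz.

Factor the denominator: z*(z - 7)*(z - 5)*(z - 1)*(z + 6).
Partial-fraction decomposition: 1999/(2002*(z + 6)) + 5/(168*(z - 1)) - 3357/(440*(z - 5)) + 12653/(1092*(z - 7)) + 1/(70*z).
Integrate each term: A/(z−a) contributes A·log|z−a|.

log(z)/70 + 12653*log(z - 7)/1092 - 3357*log(z - 5)/440 + 5*log(z - 1)/168 + 1999*log(z + 6)/2002 + C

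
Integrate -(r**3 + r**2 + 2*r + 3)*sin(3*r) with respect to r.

Use integration by parts with u = r**3 + r**2 + 2*r + 3, dv = -sin(3*r) dr, so v = cos(3*r)/3.
Apply parts 3 times (tabular method): alternate signs, differentiate u down to 0, integrate dv up.

r**3*cos(3*r)/3 - r**2*sin(3*r)/3 + r**2*cos(3*r)/3 - 2*r*sin(3*r)/9 + 4*r*cos(3*r)/9 - 4*sin(3*r)/27 + 25*cos(3*r)/27 + C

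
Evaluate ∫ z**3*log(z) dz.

z**4*log(z)/4 - z**4/16 + C

Use integration by parts with u = log(z), dv = z**3 dz.
Then du = 1/z dz and v = z**4/4.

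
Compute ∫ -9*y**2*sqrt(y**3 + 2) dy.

-2*(y**3 + 2)**(3/2) + C

Let u = y**3 + 2, so du = (3*y**2) dy.
Rewriting, the integral becomes -3·∫ √u du = -3·(2/3)u^(3/2).
Substituting back, u = y**3 + 2.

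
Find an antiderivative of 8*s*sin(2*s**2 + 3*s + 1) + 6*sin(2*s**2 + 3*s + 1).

-2*cos(2*s**2 + 3*s + 1) + C

Let u = 2*s**2 + 3*s + 1, so du = (4*s + 3) ds.
Rewriting, the integral becomes 2·∫ sin(u) du = 2·-cos(u).
Substituting back, u = 2*s**2 + 3*s + 1.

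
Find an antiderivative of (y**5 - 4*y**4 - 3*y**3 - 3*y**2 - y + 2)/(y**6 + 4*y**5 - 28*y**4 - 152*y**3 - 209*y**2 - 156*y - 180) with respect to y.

229*log(y - 6)/3663 + 2*log(y + 2)/3 - 127*log(y + 3)/45 + 2659*log(y + 5)/858 - 29*log(y**2 + 1)/9620 - 63*atan(y)/4810 + C

Factor the denominator: (y - 6)*(y + 2)*(y + 3)*(y + 5)*(y**2 + 1).
Partial-fraction decomposition: -(29*y + 63)/(4810*(y**2 + 1)) + 2659/(858*(y + 5)) - 127/(45*(y + 3)) + 2/(3*(y + 2)) + 229/(3663*(y - 6)).
Integrate each term; A/(y−a) gives A·log|y−a|; the (By+D)/(y²+p²) term gives a log and an atan.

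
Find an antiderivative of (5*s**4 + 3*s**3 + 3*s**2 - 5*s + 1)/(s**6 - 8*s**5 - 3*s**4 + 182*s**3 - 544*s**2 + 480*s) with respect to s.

log(s)/480 - 48619*log(s - 4)/2592 + 499*log(s - 3)/24 - 107*log(s - 2)/56 - 2851*log(s + 5)/22680 - 1501/(72*s - 288) + C

Factor the denominator: s*(s - 4)**2*(s - 3)*(s - 2)*(s + 5).
Partial-fraction decomposition: -2851/(22680*(s + 5)) - 107/(56*(s - 2)) + 499/(24*(s - 3)) - 48619/(2592*(s - 4)) + 1501/(72*(s - 4)**2) + 1/(480*s).
Integrate each term; A/(s−a) gives A·log|s−a|; A/(s−a)² gives −A/(s−a).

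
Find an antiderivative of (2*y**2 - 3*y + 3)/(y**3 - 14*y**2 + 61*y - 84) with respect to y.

20*log(y - 7)/3 - 23*log(y - 4)/3 + 3*log(y - 3) + C

Factor the denominator: (y - 7)*(y - 4)*(y - 3).
Partial-fraction decomposition: 3/(y - 3) - 23/(3*(y - 4)) + 20/(3*(y - 7)).
Integrate each term: A/(y−a) contributes A·log|y−a|.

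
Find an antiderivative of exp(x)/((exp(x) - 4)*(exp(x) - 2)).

Let u = e^x, du = e^x dx.
The integral becomes ∫ du/((u-2)(u-4)); decompose into partial fractions.

log(exp(x) - 4)/2 - log(exp(x) - 2)/2 + C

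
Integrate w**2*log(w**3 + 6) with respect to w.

Let u = w**3 + 6, so du = (3*w**2) dw.
The integral becomes (1/3)·∫ log(u) du; integrate by parts with u′=log(u), dv′=du.

w**3*log(w**3 + 6)/3 - w**3/3 + 2*log(w**3 + 6) + C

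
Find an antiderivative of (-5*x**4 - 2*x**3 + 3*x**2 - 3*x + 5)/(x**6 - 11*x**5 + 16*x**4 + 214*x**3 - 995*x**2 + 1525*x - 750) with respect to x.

7763*log(x - 5)/1440 - 109*log(x - 3)/16 + 85*log(x - 2)/63 - log(x - 1)/96 + 139*log(x + 5)/1680 + 331/(24*x - 120) + C

Factor the denominator: (x - 5)**2*(x - 3)*(x - 2)*(x - 1)*(x + 5).
Partial-fraction decomposition: 139/(1680*(x + 5)) - 1/(96*(x - 1)) + 85/(63*(x - 2)) - 109/(16*(x - 3)) + 7763/(1440*(x - 5)) - 331/(24*(x - 5)**2).
Integrate each term; A/(x−a) gives A·log|x−a|; A/(x−a)² gives −A/(x−a).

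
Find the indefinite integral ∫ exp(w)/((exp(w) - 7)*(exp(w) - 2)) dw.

log(exp(w) - 7)/5 - log(exp(w) - 2)/5 + C

Let u = e^w, du = e^w dw.
The integral becomes ∫ du/((u-2)(u-7)); decompose into partial fractions.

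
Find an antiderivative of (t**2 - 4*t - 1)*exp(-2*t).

(-2*t**2 + 6*t + 5)*exp(-2*t)/4 + C

Use integration by parts with u = t**2 - 4*t - 1, dv = exp(-2*t) dt, so v = -exp(-2*t)/2.
Apply parts 2 times (tabular method): alternate signs, differentiate u down to 0, integrate dv up.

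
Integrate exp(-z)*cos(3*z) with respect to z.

Let I denote the integral. Integrate by parts with u = cos(3*z), dv = exp(-z) dz, so v = -exp(-z): I = -exp(-z)*cos(3*z) − 3·∫ exp(-z)*sin(3*z) dz.
Apply parts again with u = sin(3*z), dv = exp(-z) dz: ∫ exp(-z)*sin(3*z) dz = -exp(-z)*sin(3*z) + 3·I. Substituting back brings back I: I = 3*exp(-z)*sin(3*z) - exp(-z)*cos(3*z) − 9·I.
Solving for I: (1 + 9)·I equals the remaining terms, so I = (1/10)·(3*exp(-z)*sin(3*z) - exp(-z)*cos(3*z)).

3*exp(-z)*sin(3*z)/10 - exp(-z)*cos(3*z)/10 + C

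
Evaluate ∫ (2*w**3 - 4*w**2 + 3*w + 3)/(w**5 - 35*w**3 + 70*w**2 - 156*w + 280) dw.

14*log(w - 5)/87 - log(w - 2)/24 - 25*log(w + 7)/159 + 467*log(w**2 + 4)/24592 + 1095*atan(w/2)/12296 + C

Factor the denominator: (w - 5)*(w - 2)*(w + 7)*(w**2 + 4).
Partial-fraction decomposition: (467*w + 2190)/(12296*(w**2 + 4)) - 25/(159*(w + 7)) - 1/(24*(w - 2)) + 14/(87*(w - 5)).
Integrate each term; A/(w−a) gives A·log|w−a|; the (Bw+D)/(w²+p²) term gives a log and an atan.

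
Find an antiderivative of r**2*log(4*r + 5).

Use integration by parts with u = log(4*r + 5), dv = r**2 dr.
Then du = 4/(4*r + 5) dr and v = r**3/3.

r**3*log(4*r + 5)/3 - r**3/9 + 5*r**2/24 - 25*r/48 + 125*log(4*r + 5)/192 + C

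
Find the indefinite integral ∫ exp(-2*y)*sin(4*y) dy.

Let I denote the integral. Integrate by parts with u = sin(4*y), dv = exp(-2*y) dy, so v = -exp(-2*y)/2: I = -exp(-2*y)*sin(4*y)/2 + 2·∫ exp(-2*y)*cos(4*y) dy.
Apply parts again with u = cos(4*y), dv = exp(-2*y) dy: ∫ exp(-2*y)*cos(4*y) dy = -exp(-2*y)*cos(4*y)/2 − 2·I. Substituting back brings back I: I = -exp(-2*y)*sin(4*y)/2 - exp(-2*y)*cos(4*y) − 4·I.
Solving for I: (1 + 4)·I equals the remaining terms, so I = (1/5)·(-exp(-2*y)*sin(4*y)/2 - exp(-2*y)*cos(4*y)).

-exp(-2*y)*sin(4*y)/10 - exp(-2*y)*cos(4*y)/5 + C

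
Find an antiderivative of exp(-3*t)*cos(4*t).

4*exp(-3*t)*sin(4*t)/25 - 3*exp(-3*t)*cos(4*t)/25 + C

Let I denote the integral. Integrate by parts with u = cos(4*t), dv = exp(-3*t) dt, so v = -exp(-3*t)/3: I = -exp(-3*t)*cos(4*t)/3 − (4/3)·∫ exp(-3*t)*sin(4*t) dt.
Apply parts again with u = sin(4*t), dv = exp(-3*t) dt: ∫ exp(-3*t)*sin(4*t) dt = -exp(-3*t)*sin(4*t)/3 + (4/3)·I. Substituting back brings back I: I = 4*exp(-3*t)*sin(4*t)/9 - exp(-3*t)*cos(4*t)/3 − (16/9)·I.
Solving for I: (1 + 16/9)·I equals the remaining terms, so I = (9/25)·(4*exp(-3*t)*sin(4*t)/9 - exp(-3*t)*cos(4*t)/3).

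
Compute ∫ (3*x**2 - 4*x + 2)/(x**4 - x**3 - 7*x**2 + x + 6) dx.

17*log(x - 3)/40 - log(x - 1)/12 + 9*log(x + 1)/8 - 22*log(x + 2)/15 + C

Factor the denominator: (x - 3)*(x - 1)*(x + 1)*(x + 2).
Partial-fraction decomposition: -22/(15*(x + 2)) + 9/(8*(x + 1)) - 1/(12*(x - 1)) + 17/(40*(x - 3)).
Integrate each term: A/(x−a) contributes A·log|x−a|.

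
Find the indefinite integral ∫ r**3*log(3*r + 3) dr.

r**4*log(3*r + 3)/4 - r**4/16 + r**3/12 - r**2/8 + r/4 - log(r + 1)/4 + C

Use integration by parts with u = log(3*r + 3), dv = r**3 dr.
Then du = 3/(3*r + 3) dr and v = r**4/4.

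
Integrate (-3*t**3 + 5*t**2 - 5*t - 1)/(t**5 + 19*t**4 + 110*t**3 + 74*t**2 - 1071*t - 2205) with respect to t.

Factor the denominator: (t - 3)*(t + 3)*(t + 5)*(t + 7)**2.
Partial-fraction decomposition: -2979/(400*(t + 7)) - 327/(20*(t + 7)**2) + 131/(16*(t + 5)) - 35/(48*(t + 3)) - 13/(1200*(t - 3)).
Integrate each term; A/(t−a) gives A·log|t−a|; A/(t−a)² gives −A/(t−a).

-13*log(t - 3)/1200 - 35*log(t + 3)/48 + 131*log(t + 5)/16 - 2979*log(t + 7)/400 + 327/(20*t + 140) + C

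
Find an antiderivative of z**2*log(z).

z**3*log(z)/3 - z**3/9 + C

Use integration by parts with u = log(z), dv = z**2 dz.
Then du = 1/z dz and v = z**3/3.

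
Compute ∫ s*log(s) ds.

s**2*log(s)/2 - s**2/4 + C

Use integration by parts with u = log(s), dv = s ds.
Then du = 1/s ds and v = s**2/2.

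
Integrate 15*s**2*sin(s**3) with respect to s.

-5*cos(s**3) + C

Let u = s**3, so du = (3*s**2) ds.
Rewriting, the integral becomes 5·∫ sin(u) du = 5·-cos(u).
Substituting back, u = s**3.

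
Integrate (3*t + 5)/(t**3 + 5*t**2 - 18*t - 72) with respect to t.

Factor the denominator: (t - 4)*(t + 3)*(t + 6).
Partial-fraction decomposition: -13/(30*(t + 6)) + 4/(21*(t + 3)) + 17/(70*(t - 4)).
Integrate each term: A/(t−a) contributes A·log|t−a|.

17*log(t - 4)/70 + 4*log(t + 3)/21 - 13*log(t + 6)/30 + C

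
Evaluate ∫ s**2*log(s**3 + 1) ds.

s**3*log(s**3 + 1)/3 - s**3/3 + log(s**3 + 1)/3 + C

Let u = s**3 + 1, so du = (3*s**2) ds.
The integral becomes (1/3)·∫ log(u) du; integrate by parts with u′=log(u), dv′=du.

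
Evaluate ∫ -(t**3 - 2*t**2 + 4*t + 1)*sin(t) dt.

t**3*cos(t) - 3*t**2*sin(t) - 2*t**2*cos(t) + 4*t*sin(t) - 2*t*cos(t) + 2*sin(t) + 5*cos(t) + C

Use integration by parts with u = t**3 - 2*t**2 + 4*t + 1, dv = -sin(t) dt, so v = cos(t).
Apply parts 3 times (tabular method): alternate signs, differentiate u down to 0, integrate dv up.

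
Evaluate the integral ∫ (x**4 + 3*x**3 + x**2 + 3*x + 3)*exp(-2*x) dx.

(-4*x**4 - 20*x**3 - 34*x**2 - 46*x - 35)*exp(-2*x)/8 + C

Use integration by parts with u = x**4 + 3*x**3 + x**2 + 3*x + 3, dv = exp(-2*x) dx, so v = -exp(-2*x)/2.
Apply parts 4 times (tabular method): alternate signs, differentiate u down to 0, integrate dv up.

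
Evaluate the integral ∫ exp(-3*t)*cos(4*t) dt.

4*exp(-3*t)*sin(4*t)/25 - 3*exp(-3*t)*cos(4*t)/25 + C

Let I denote the integral. Integrate by parts with u = cos(4*t), dv = exp(-3*t) dt, so v = -exp(-3*t)/3: I = -exp(-3*t)*cos(4*t)/3 − (4/3)·∫ exp(-3*t)*sin(4*t) dt.
Apply parts again with u = sin(4*t), dv = exp(-3*t) dt: ∫ exp(-3*t)*sin(4*t) dt = -exp(-3*t)*sin(4*t)/3 + (4/3)·I. Substituting back brings back I: I = 4*exp(-3*t)*sin(4*t)/9 - exp(-3*t)*cos(4*t)/3 − (16/9)·I.
Solving for I: (1 + 16/9)·I equals the remaining terms, so I = (9/25)·(4*exp(-3*t)*sin(4*t)/9 - exp(-3*t)*cos(4*t)/3).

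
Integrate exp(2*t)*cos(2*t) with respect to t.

Let I denote the integral. Integrate by parts with u = cos(2*t), dv = exp(2*t) dt, so v = exp(2*t)/2: I = exp(2*t)*cos(2*t)/2 + ∫ exp(2*t)*sin(2*t) dt.
Apply parts again with u = sin(2*t), dv = exp(2*t) dt: ∫ exp(2*t)*sin(2*t) dt = exp(2*t)*sin(2*t)/2 − I. Substituting back brings back I: I = exp(2*t)*sin(2*t)/2 + exp(2*t)*cos(2*t)/2 − I.
Solving for I: (1 + 1)·I equals the remaining terms, so I = (1/2)·(exp(2*t)*sin(2*t)/2 + exp(2*t)*cos(2*t)/2).

exp(2*t)*sin(2*t)/4 + exp(2*t)*cos(2*t)/4 + C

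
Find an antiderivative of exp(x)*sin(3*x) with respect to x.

exp(x)*sin(3*x)/10 - 3*exp(x)*cos(3*x)/10 + C

Let I denote the integral. Integrate by parts with u = sin(3*x), dv = exp(x) dx, so v = exp(x): I = exp(x)*sin(3*x) − 3·∫ exp(x)*cos(3*x) dx.
Apply parts again with u = cos(3*x), dv = exp(x) dx: ∫ exp(x)*cos(3*x) dx = exp(x)*cos(3*x) + 3·I. Substituting back brings back I: I = exp(x)*sin(3*x) - 3*exp(x)*cos(3*x) − 9·I.
Solving for I: (1 + 9)·I equals the remaining terms, so I = (1/10)·(exp(x)*sin(3*x) - 3*exp(x)*cos(3*x)).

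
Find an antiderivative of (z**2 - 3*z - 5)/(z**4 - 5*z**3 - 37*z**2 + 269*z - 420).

Factor the denominator: (z - 5)*(z - 4)*(z - 3)*(z + 7).
Partial-fraction decomposition: -13/(264*(z + 7)) - 1/(4*(z - 3)) + 1/(11*(z - 4)) + 5/(24*(z - 5)).
Integrate each term: A/(z−a) contributes A·log|z−a|.

5*log(z - 5)/24 + log(z - 4)/11 - log(z - 3)/4 - 13*log(z + 7)/264 + C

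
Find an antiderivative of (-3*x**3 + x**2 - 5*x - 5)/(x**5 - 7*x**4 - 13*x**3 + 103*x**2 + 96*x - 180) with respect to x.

Factor the denominator: (x - 6)*(x - 5)*(x - 1)*(x + 2)*(x + 3).
Partial-fraction decomposition: 25/(72*(x + 3)) - 11/(56*(x + 2)) - 1/(20*(x - 1)) + 95/(56*(x - 5)) - 647/(360*(x - 6)).
Integrate each term: A/(x−a) contributes A·log|x−a|.

-647*log(x - 6)/360 + 95*log(x - 5)/56 - log(x - 1)/20 - 11*log(x + 2)/56 + 25*log(x + 3)/72 + C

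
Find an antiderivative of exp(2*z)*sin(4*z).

Let I denote the integral. Integrate by parts with u = sin(4*z), dv = exp(2*z) dz, so v = exp(2*z)/2: I = exp(2*z)*sin(4*z)/2 − 2·∫ exp(2*z)*cos(4*z) dz.
Apply parts again with u = cos(4*z), dv = exp(2*z) dz: ∫ exp(2*z)*cos(4*z) dz = exp(2*z)*cos(4*z)/2 + 2·I. Substituting back brings back I: I = exp(2*z)*sin(4*z)/2 - exp(2*z)*cos(4*z) − 4·I.
Solving for I: (1 + 4)·I equals the remaining terms, so I = (1/5)·(exp(2*z)*sin(4*z)/2 - exp(2*z)*cos(4*z)).

exp(2*z)*sin(4*z)/10 - exp(2*z)*cos(4*z)/5 + C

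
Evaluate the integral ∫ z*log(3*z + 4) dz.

z**2*log(3*z + 4)/2 - z**2/4 + 2*z/3 - 8*log(3*z + 4)/9 + C

Use integration by parts with u = log(3*z + 4), dv = z dz.
Then du = 3/(3*z + 4) dz and v = z**2/2.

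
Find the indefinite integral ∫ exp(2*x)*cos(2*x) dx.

exp(2*x)*sin(2*x)/4 + exp(2*x)*cos(2*x)/4 + C

Let I denote the integral. Integrate by parts with u = cos(2*x), dv = exp(2*x) dx, so v = exp(2*x)/2: I = exp(2*x)*cos(2*x)/2 + ∫ exp(2*x)*sin(2*x) dx.
Apply parts again with u = sin(2*x), dv = exp(2*x) dx: ∫ exp(2*x)*sin(2*x) dx = exp(2*x)*sin(2*x)/2 − I. Substituting back brings back I: I = exp(2*x)*sin(2*x)/2 + exp(2*x)*cos(2*x)/2 − I.
Solving for I: (1 + 1)·I equals the remaining terms, so I = (1/2)·(exp(2*x)*sin(2*x)/2 + exp(2*x)*cos(2*x)/2).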